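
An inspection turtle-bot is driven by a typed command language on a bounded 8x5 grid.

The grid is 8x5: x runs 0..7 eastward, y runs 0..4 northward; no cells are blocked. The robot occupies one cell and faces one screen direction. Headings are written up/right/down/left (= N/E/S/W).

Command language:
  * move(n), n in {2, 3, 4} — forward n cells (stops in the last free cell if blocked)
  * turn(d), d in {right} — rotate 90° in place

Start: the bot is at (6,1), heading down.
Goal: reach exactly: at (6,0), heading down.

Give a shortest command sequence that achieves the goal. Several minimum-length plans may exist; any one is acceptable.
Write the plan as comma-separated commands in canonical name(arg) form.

from: at (6,1), heading down
[1] after move(4): at (6,0), heading down
no 0-step plan works, so 1 is optimal.

move(4)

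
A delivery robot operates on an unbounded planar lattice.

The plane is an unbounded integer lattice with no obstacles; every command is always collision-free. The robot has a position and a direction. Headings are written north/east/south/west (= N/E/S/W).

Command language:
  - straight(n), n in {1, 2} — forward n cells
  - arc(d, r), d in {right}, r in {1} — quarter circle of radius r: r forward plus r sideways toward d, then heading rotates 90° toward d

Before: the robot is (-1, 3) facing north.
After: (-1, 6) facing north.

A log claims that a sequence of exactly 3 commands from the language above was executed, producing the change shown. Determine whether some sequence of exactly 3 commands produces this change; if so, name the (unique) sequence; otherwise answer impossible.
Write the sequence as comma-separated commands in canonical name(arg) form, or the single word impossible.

key: still facing N at the end — nothing in the sequence rotates
t0: (-1, 3) facing north
1. straight(1) → (-1, 4) facing north
2. straight(1) → (-1, 5) facing north
3. straight(1) → (-1, 6) facing north
uniquely the one of 27 3-step routes that fits.

straight(1), straight(1), straight(1)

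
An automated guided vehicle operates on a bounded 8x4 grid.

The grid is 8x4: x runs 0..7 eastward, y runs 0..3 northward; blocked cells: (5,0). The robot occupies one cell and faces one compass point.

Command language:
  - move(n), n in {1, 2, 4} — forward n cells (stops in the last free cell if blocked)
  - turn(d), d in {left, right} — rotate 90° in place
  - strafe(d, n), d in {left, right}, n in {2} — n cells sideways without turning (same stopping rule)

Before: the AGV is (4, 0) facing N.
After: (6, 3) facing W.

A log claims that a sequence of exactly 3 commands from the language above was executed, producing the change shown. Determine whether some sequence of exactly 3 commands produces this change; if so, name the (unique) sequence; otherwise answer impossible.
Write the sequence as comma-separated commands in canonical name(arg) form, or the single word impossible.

key: cell and facing (now W) both changed — the 3 commands mix motion and turning
begin: (4, 0) facing N
[1] after move(4): (4, 3) facing N
[2] after strafe(right, 2): (6, 3) facing N
[3] after turn(left): (6, 3) facing W
no rival 3-sequence matches.

move(4), strafe(right, 2), turn(left)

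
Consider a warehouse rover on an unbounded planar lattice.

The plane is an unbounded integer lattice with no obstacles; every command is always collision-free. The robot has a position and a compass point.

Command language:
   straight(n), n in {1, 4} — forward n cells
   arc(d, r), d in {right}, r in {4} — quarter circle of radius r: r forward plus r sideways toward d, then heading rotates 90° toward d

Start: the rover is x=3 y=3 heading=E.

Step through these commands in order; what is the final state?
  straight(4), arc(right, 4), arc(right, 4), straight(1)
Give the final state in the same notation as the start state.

x=6 y=-5 heading=W

from: x=3 y=3 heading=E
step 1 (straight(4)): x=7 y=3 heading=E
step 2 (arc(right, 4)): x=11 y=-1 heading=S
step 3 (arc(right, 4)): x=7 y=-5 heading=W
step 4 (straight(1)): x=6 y=-5 heading=W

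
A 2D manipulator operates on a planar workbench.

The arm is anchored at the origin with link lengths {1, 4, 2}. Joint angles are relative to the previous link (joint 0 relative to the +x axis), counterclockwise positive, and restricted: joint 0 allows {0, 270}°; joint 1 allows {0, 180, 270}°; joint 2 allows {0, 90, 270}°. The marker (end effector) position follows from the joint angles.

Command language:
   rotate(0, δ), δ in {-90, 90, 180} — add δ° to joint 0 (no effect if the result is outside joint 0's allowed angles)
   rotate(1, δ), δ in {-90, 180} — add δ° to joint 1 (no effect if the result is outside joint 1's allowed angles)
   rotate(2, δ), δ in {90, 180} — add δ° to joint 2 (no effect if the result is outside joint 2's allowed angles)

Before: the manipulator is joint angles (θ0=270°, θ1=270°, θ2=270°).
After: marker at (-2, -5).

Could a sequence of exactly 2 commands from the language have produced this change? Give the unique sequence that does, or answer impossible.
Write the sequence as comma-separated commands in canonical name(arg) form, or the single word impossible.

rotate(1, -90), rotate(1, 180)

key: running rotate(1, 180) before rotate(1, -90) would end elsewhere — order is forced
begin: joint angles (θ0=270°, θ1=270°, θ2=270°)
t=1 rotate(1, -90) ⇒ joint angles (θ0=270°, θ1=180°, θ2=270°)
t=2 rotate(1, 180) ⇒ joint angles (θ0=270°, θ1=0°, θ2=270°)
all 49 alternatives checked — unique.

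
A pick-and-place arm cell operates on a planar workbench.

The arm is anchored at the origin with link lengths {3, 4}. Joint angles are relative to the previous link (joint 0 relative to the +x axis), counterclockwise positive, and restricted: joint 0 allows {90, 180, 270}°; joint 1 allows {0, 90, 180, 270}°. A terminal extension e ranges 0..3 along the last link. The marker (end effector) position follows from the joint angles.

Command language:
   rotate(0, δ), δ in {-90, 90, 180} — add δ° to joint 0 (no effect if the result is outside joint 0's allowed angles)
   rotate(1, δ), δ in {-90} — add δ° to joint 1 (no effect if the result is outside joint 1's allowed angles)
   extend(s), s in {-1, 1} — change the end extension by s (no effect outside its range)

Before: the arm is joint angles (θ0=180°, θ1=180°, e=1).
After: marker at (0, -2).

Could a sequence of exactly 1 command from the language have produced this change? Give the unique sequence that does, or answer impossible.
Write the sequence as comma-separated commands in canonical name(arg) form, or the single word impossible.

start: joint angles (θ0=180°, θ1=180°, e=1)
t=1 rotate(0, -90) ⇒ joint angles (θ0=90°, θ1=180°, e=1)
uniquely the one of 6 1-step routes that fits.

rotate(0, -90)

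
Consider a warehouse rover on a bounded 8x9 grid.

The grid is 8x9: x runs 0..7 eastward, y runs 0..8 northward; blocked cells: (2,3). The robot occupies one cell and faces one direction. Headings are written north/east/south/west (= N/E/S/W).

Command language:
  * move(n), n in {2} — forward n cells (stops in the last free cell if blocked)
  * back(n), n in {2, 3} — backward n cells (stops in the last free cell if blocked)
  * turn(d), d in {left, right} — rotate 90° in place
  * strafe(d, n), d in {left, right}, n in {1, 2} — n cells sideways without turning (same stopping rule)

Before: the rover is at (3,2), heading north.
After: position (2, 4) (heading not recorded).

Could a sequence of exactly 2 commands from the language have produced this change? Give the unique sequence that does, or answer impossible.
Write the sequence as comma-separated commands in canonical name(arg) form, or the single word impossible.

move(2), strafe(left, 1)

key: order matters: swapping move(2) and strafe(left, 1) lands elsewhere
initial: at (3,2), heading north
step 1 (move(2)): at (3,4), heading north
step 2 (strafe(left, 1)): at (2,4), heading north
no rival 2-sequence matches.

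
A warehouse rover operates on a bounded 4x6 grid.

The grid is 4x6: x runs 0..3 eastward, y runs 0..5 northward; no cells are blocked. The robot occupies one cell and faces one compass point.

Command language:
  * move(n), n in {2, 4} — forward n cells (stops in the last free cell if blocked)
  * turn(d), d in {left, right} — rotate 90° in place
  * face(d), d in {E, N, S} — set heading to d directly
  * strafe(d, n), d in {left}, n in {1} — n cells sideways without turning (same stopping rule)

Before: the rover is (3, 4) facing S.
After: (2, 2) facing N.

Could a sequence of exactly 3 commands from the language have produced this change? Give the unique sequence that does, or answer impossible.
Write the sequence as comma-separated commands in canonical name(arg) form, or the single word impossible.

move(2), face(N), strafe(left, 1)

key: order matters: swapping move(2) and strafe(left, 1) lands elsewhere
t0: (3, 4) facing S
1. move(2) → (3, 2) facing S
2. face(N) → (3, 2) facing N
3. strafe(left, 1) → (2, 2) facing N
no other 3-command option fits: unique.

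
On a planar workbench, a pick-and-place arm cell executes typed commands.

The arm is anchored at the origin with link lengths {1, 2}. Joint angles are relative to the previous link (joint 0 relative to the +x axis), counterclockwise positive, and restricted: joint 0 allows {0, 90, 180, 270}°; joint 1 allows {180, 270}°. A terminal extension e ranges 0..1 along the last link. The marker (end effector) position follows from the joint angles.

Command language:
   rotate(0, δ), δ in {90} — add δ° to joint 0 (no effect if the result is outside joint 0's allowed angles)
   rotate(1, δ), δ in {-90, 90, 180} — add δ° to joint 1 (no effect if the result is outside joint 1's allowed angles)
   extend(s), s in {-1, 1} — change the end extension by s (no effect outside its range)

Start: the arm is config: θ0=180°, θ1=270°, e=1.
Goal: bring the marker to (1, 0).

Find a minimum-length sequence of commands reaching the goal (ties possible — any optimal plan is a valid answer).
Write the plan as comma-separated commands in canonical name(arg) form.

begin: config: θ0=180°, θ1=270°, e=1
[1] after rotate(1, -90): config: θ0=180°, θ1=180°, e=1
[2] after extend(-1): config: θ0=180°, θ1=180°, e=0
shorter routes all fall short; 2 is best.

rotate(1, -90), extend(-1)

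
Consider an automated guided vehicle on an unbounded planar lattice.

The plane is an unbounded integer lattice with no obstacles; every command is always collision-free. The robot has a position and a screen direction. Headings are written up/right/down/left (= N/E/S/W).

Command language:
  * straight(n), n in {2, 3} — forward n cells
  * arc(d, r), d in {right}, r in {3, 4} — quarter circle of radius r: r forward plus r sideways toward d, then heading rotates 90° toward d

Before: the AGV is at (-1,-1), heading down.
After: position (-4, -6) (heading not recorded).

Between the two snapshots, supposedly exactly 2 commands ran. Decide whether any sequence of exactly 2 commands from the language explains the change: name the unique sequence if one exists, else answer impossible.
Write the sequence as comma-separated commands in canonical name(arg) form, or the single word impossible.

straight(2), arc(right, 3)

key: running arc(right, 3) before straight(2) would end elsewhere — order is forced
t0: at (-1,-1), heading down
step 1 (straight(2)): at (-1,-3), heading down
step 2 (arc(right, 3)): at (-4,-6), heading left
all 16 alternatives checked — unique.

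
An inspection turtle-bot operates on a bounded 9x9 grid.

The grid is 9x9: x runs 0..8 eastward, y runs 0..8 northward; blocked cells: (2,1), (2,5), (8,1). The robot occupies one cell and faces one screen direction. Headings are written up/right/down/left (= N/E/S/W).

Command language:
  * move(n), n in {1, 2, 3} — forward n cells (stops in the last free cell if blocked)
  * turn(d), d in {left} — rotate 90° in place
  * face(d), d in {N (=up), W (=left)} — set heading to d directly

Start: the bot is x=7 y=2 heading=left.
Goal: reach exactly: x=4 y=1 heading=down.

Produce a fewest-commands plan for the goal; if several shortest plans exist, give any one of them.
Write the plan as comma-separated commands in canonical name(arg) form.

from: x=7 y=2 heading=left
step 1 (move(3)): x=4 y=2 heading=left
step 2 (turn(left)): x=4 y=2 heading=down
step 3 (move(1)): x=4 y=1 heading=down
nothing shorter than 3 reaches the goal.

move(3), turn(left), move(1)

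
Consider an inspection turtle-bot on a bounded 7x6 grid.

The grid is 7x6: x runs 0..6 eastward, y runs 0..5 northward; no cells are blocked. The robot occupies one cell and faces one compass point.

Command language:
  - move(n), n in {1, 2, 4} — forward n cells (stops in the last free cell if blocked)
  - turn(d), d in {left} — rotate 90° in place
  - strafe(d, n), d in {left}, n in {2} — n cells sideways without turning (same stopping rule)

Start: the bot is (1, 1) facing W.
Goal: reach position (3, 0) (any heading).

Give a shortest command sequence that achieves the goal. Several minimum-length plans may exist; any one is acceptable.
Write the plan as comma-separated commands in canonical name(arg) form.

turn(left), move(4), strafe(left, 2)

from: (1, 1) facing W
step 1 (turn(left)): (1, 1) facing S
step 2 (move(4)): (1, 0) facing S
step 3 (strafe(left, 2)): (3, 0) facing S
minimal: 3 command(s), checked below 3.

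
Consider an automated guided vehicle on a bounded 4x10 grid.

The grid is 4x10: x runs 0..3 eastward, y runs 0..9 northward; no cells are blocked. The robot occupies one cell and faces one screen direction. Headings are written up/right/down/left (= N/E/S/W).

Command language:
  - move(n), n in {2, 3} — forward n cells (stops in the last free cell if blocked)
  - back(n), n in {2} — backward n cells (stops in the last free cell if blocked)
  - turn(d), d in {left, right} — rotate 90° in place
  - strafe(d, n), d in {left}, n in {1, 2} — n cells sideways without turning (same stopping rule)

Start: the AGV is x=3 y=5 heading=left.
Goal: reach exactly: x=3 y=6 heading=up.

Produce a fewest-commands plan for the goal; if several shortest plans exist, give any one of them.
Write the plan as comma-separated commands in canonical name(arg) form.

from: x=3 y=5 heading=left
[1] after strafe(left, 1): x=3 y=4 heading=left
[2] after turn(right): x=3 y=4 heading=up
[3] after move(2): x=3 y=6 heading=up
nothing shorter than 3 reaches the goal.

strafe(left, 1), turn(right), move(2)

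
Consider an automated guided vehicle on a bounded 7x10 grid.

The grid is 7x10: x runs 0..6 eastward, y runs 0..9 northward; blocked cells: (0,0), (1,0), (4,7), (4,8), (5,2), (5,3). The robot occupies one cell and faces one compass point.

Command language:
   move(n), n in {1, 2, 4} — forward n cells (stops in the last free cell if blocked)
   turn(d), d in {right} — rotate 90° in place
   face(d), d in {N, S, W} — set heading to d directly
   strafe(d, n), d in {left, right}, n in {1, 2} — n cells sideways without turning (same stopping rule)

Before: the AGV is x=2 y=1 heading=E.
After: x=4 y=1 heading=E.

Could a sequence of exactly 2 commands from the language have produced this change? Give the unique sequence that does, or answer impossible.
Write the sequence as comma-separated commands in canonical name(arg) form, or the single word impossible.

key: heading stays E — no command in the sequence turns
t0: x=2 y=1 heading=E
1. move(1) → x=3 y=1 heading=E
2. move(1) → x=4 y=1 heading=E
no rival 2-sequence matches.

move(1), move(1)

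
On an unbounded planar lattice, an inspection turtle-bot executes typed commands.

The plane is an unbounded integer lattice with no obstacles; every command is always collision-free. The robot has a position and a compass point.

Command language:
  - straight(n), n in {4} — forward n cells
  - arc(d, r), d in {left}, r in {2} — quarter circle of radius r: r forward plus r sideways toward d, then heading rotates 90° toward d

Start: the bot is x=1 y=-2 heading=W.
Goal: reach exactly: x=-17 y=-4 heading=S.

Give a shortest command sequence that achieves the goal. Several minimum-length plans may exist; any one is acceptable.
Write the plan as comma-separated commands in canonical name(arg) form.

straight(4), straight(4), straight(4), straight(4), arc(left, 2)

begin: x=1 y=-2 heading=W
1. straight(4) → x=-3 y=-2 heading=W
2. straight(4) → x=-7 y=-2 heading=W
3. straight(4) → x=-11 y=-2 heading=W
4. straight(4) → x=-15 y=-2 heading=W
5. arc(left, 2) → x=-17 y=-4 heading=S
no 4-step plan works, so 5 is optimal.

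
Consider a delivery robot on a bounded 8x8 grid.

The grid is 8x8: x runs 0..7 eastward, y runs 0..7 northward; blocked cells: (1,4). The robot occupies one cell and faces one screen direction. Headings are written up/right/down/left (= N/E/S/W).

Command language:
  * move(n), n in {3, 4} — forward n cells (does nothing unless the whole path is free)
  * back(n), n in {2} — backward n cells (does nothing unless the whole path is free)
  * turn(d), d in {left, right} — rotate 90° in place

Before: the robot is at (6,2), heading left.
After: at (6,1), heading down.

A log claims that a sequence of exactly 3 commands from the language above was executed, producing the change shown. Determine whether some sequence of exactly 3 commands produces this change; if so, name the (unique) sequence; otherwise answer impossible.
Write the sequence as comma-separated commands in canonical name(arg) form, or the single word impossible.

key: cell and facing (now S) both changed — the 3 commands mix motion and turning
t0: at (6,2), heading left
1. turn(left) → at (6,2), heading down
2. back(2) → at (6,4), heading down
3. move(3) → at (6,1), heading down
no rival 3-sequence matches.

turn(left), back(2), move(3)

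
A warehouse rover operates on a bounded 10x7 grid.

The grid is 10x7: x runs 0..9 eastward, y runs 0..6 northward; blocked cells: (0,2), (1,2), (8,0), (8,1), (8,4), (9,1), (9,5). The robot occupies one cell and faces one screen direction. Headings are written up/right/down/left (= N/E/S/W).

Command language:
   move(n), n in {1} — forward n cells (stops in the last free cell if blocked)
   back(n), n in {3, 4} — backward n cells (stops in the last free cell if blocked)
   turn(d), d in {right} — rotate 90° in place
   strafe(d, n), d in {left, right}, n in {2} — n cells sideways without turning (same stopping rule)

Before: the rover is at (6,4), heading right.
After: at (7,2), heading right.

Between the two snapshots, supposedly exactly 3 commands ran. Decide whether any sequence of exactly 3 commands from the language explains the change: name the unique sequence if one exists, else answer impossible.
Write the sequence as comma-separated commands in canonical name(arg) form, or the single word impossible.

key: the second move(1) is stopped early by the blocked cell at (8,4)
from: at (6,4), heading right
step 1 (move(1)): at (7,4), heading right
step 2 (move(1)): at (7,4), heading right
step 3 (strafe(right, 2)): at (7,2), heading right
no other 3-command option fits: unique.

move(1), move(1), strafe(right, 2)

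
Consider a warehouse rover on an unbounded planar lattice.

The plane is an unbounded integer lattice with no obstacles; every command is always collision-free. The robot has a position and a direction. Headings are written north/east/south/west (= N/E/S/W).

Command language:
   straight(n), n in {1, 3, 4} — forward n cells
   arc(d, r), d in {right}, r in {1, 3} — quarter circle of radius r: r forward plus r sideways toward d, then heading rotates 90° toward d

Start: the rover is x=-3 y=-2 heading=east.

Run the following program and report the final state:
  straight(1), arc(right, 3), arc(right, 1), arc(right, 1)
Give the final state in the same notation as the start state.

initial: x=-3 y=-2 heading=east
step 1 (straight(1)): x=-2 y=-2 heading=east
step 2 (arc(right, 3)): x=1 y=-5 heading=south
step 3 (arc(right, 1)): x=0 y=-6 heading=west
step 4 (arc(right, 1)): x=-1 y=-5 heading=north

x=-1 y=-5 heading=north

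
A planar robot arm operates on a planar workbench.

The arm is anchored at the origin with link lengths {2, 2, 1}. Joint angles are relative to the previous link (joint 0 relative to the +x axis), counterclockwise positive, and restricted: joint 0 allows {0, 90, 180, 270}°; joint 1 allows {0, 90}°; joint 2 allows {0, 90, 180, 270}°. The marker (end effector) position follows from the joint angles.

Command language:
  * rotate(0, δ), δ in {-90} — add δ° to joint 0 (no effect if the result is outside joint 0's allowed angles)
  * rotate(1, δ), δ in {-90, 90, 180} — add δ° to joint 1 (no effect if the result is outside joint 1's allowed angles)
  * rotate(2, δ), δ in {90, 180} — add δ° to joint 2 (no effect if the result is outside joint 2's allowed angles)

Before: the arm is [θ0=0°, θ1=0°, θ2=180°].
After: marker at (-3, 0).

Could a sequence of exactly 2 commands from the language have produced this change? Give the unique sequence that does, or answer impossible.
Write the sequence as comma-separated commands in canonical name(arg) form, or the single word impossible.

begin: [θ0=0°, θ1=0°, θ2=180°]
t=1 rotate(0, -90) ⇒ [θ0=270°, θ1=0°, θ2=180°]
t=2 rotate(0, -90) ⇒ [θ0=180°, θ1=0°, θ2=180°]
no rival 2-sequence matches.

rotate(0, -90), rotate(0, -90)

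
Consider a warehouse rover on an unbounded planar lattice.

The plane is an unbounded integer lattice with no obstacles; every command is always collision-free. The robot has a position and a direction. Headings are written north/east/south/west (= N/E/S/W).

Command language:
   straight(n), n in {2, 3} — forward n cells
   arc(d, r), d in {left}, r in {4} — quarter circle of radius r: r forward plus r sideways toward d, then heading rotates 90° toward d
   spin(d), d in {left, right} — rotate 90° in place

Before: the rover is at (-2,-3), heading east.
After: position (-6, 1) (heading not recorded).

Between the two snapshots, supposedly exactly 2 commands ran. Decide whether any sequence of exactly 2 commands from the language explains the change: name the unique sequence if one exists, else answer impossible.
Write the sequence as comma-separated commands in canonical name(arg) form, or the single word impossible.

spin(left), arc(left, 4)

key: order matters: swapping spin(left) and arc(left, 4) lands elsewhere
t0: at (-2,-3), heading east
1. spin(left) → at (-2,-3), heading north
2. arc(left, 4) → at (-6,1), heading west
no other 2-command option fits: unique.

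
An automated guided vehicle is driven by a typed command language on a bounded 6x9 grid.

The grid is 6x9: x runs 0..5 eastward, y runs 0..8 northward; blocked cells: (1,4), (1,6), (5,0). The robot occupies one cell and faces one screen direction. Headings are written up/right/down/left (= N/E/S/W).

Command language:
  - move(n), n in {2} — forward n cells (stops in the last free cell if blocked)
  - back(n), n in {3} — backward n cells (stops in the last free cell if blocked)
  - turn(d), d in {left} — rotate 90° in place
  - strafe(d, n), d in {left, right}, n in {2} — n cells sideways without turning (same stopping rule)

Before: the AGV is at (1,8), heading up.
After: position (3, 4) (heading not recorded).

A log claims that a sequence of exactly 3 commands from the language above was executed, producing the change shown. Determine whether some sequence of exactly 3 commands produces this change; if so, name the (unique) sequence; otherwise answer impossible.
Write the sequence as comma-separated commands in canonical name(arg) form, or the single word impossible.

key: the first back(3) is stopped early by the blocked cell at (1,6)
t0: at (1,8), heading up
t=1 back(3) ⇒ at (1,7), heading up
t=2 strafe(right, 2) ⇒ at (3,7), heading up
t=3 back(3) ⇒ at (3,4), heading up
no rival 3-sequence matches.

back(3), strafe(right, 2), back(3)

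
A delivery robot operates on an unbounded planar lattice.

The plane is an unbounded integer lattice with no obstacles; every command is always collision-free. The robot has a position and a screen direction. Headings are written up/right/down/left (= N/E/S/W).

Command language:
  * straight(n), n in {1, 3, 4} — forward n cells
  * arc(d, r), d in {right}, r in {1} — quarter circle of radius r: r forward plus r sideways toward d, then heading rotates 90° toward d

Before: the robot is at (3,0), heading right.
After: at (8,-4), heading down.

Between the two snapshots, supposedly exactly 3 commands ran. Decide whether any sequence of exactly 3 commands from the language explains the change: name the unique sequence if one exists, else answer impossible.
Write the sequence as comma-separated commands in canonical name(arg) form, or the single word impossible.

key: order matters: swapping straight(4) and straight(3) lands elsewhere
begin: at (3,0), heading right
[1] after straight(4): at (7,0), heading right
[2] after arc(right, 1): at (8,-1), heading down
[3] after straight(3): at (8,-4), heading down
no rival 3-sequence matches.

straight(4), arc(right, 1), straight(3)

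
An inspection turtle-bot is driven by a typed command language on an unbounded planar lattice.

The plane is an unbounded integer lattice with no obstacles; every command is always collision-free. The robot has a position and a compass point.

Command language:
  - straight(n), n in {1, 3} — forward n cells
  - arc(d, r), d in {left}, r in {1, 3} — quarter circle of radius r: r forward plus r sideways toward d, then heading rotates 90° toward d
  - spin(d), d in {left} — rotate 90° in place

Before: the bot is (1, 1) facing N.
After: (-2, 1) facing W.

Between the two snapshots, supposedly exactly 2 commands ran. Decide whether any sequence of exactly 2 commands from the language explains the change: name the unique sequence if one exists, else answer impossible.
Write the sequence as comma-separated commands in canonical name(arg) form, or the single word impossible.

spin(left), straight(3)

key: position moved to (-2,1) AND the heading swung to W — translation plus rotation needed
start: (1, 1) facing N
1. spin(left) → (1, 1) facing W
2. straight(3) → (-2, 1) facing W
no other 2-command option fits: unique.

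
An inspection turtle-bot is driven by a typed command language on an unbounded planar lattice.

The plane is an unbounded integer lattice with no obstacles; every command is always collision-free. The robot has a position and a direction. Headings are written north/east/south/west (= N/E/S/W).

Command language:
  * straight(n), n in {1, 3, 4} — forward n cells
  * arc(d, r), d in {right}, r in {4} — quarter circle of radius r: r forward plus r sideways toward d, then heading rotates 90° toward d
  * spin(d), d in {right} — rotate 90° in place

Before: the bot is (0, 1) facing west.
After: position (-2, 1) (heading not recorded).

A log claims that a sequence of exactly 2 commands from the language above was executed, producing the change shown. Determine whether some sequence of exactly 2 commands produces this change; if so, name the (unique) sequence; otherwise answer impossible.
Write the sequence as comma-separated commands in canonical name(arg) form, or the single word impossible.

initial: (0, 1) facing west
step 1 (straight(1)): (-1, 1) facing west
step 2 (straight(1)): (-2, 1) facing west
all 25 alternatives checked — unique.

straight(1), straight(1)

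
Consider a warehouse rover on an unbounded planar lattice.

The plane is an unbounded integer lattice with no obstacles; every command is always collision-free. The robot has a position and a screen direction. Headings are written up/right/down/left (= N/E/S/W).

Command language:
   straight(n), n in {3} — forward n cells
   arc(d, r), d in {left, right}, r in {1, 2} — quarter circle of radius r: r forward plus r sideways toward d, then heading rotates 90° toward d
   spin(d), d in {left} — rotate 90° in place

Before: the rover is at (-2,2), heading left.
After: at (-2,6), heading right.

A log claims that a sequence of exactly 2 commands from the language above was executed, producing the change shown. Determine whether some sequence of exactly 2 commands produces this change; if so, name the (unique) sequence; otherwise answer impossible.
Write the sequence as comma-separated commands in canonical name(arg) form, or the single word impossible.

arc(right, 2), arc(right, 2)

key: position moved to (-2,6) AND the heading swung to E — translation plus rotation needed
t0: at (-2,2), heading left
t=1 arc(right, 2) ⇒ at (-4,4), heading up
t=2 arc(right, 2) ⇒ at (-2,6), heading right
all 36 alternatives checked — unique.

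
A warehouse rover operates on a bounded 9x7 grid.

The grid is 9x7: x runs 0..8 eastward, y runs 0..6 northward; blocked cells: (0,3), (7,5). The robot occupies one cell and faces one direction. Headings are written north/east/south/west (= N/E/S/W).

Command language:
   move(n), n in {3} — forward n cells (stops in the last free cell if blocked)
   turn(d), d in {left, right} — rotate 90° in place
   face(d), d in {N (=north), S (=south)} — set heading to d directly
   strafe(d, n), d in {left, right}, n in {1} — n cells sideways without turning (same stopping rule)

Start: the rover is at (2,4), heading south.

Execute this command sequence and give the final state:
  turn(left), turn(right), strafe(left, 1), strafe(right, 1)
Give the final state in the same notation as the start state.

start: at (2,4), heading south
step 1 (turn(left)): at (2,4), heading east
step 2 (turn(right)): at (2,4), heading south
step 3 (strafe(left, 1)): at (3,4), heading south
step 4 (strafe(right, 1)): at (2,4), heading south

at (2,4), heading south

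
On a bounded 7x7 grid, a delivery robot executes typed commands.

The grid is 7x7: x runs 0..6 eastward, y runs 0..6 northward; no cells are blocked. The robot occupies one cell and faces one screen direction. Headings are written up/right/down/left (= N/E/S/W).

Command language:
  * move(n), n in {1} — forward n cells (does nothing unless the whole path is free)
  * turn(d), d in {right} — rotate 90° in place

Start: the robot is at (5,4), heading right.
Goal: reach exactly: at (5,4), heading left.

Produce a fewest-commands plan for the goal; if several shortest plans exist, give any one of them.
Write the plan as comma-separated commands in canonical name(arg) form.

t0: at (5,4), heading right
step 1 (turn(right)): at (5,4), heading down
step 2 (turn(right)): at (5,4), heading left
no 1-step plan works, so 2 is optimal.

turn(right), turn(right)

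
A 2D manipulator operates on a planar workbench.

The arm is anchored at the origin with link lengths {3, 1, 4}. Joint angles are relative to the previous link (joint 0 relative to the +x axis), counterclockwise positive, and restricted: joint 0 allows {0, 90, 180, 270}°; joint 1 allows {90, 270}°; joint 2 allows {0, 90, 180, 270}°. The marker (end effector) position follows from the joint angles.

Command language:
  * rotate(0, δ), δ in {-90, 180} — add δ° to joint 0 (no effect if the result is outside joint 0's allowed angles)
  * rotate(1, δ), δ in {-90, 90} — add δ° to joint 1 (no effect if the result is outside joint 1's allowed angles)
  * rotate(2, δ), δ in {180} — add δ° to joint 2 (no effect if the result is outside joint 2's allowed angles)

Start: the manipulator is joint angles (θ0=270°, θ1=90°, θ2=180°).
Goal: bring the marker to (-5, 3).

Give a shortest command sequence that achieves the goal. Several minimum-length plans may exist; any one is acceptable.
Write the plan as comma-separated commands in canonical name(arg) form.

rotate(0, 180), rotate(2, 180)

start: joint angles (θ0=270°, θ1=90°, θ2=180°)
step 1 (rotate(0, 180)): joint angles (θ0=90°, θ1=90°, θ2=180°)
step 2 (rotate(2, 180)): joint angles (θ0=90°, θ1=90°, θ2=0°)
minimal: 2 command(s), checked below 2.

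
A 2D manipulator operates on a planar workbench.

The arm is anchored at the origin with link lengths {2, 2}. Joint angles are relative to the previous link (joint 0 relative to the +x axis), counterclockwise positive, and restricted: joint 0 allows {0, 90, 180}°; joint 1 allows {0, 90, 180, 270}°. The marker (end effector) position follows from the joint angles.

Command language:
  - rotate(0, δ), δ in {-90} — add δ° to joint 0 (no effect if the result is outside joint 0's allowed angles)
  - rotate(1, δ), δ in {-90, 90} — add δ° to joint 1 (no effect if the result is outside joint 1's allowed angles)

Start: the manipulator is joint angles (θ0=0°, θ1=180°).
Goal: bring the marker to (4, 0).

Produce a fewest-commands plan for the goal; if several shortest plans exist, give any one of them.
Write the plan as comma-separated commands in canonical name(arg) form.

begin: joint angles (θ0=0°, θ1=180°)
1. rotate(1, -90) → joint angles (θ0=0°, θ1=90°)
2. rotate(1, -90) → joint angles (θ0=0°, θ1=0°)
shorter routes all fall short; 2 is best.

rotate(1, -90), rotate(1, -90)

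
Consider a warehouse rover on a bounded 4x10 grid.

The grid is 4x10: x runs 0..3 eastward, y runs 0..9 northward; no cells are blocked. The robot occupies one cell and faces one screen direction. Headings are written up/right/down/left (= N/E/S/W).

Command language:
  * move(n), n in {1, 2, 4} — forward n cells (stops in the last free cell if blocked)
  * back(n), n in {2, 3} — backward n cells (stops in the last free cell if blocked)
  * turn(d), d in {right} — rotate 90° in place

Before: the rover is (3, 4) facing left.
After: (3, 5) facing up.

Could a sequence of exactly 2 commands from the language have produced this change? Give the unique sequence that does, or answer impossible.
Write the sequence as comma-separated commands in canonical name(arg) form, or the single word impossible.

key: running move(1) before turn(right) would end elsewhere — order is forced
start: (3, 4) facing left
t=1 turn(right) ⇒ (3, 4) facing up
t=2 move(1) ⇒ (3, 5) facing up
no rival 2-sequence matches.

turn(right), move(1)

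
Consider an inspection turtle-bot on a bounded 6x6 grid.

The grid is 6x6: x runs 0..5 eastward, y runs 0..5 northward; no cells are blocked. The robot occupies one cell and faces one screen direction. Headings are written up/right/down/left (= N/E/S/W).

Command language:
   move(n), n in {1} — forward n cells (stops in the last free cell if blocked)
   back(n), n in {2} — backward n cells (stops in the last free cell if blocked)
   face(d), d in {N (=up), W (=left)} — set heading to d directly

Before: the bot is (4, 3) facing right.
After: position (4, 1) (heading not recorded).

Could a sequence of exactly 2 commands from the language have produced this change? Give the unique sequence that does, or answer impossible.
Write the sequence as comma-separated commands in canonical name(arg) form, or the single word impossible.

face(N), back(2)

key: order matters: swapping face(N) and back(2) lands elsewhere
from: (4, 3) facing right
t=1 face(N) ⇒ (4, 3) facing up
t=2 back(2) ⇒ (4, 1) facing up
no rival 2-sequence matches.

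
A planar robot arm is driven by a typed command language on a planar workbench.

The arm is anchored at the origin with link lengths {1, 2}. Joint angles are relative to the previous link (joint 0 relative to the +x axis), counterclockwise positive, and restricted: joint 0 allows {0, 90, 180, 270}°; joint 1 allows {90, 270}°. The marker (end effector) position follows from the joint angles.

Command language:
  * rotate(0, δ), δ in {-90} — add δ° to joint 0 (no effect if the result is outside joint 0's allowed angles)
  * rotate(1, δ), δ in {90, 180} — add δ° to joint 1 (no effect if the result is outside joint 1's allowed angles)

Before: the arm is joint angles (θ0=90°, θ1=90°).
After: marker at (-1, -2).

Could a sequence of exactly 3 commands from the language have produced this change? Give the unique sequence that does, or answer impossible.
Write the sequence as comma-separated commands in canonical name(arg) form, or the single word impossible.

rotate(0, -90), rotate(0, -90), rotate(0, -90)

from: joint angles (θ0=90°, θ1=90°)
1. rotate(0, -90) → joint angles (θ0=0°, θ1=90°)
2. rotate(0, -90) → joint angles (θ0=270°, θ1=90°)
3. rotate(0, -90) → joint angles (θ0=180°, θ1=90°)
no other 3-command option fits: unique.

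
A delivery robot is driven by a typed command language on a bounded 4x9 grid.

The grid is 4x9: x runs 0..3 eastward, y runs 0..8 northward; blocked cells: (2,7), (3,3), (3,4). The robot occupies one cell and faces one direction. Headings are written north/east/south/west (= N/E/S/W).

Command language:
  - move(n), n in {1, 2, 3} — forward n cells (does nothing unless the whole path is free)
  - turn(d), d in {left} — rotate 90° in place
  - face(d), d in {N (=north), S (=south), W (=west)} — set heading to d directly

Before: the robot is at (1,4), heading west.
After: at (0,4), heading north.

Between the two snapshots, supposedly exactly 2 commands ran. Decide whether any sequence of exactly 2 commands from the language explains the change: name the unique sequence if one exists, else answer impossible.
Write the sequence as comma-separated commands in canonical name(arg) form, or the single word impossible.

move(1), face(N)

key: cell and facing (now N) both changed — the 2 commands mix motion and turning
t0: at (1,4), heading west
t=1 move(1) ⇒ at (0,4), heading west
t=2 face(N) ⇒ at (0,4), heading north
uniquely the one of 49 2-step routes that fits.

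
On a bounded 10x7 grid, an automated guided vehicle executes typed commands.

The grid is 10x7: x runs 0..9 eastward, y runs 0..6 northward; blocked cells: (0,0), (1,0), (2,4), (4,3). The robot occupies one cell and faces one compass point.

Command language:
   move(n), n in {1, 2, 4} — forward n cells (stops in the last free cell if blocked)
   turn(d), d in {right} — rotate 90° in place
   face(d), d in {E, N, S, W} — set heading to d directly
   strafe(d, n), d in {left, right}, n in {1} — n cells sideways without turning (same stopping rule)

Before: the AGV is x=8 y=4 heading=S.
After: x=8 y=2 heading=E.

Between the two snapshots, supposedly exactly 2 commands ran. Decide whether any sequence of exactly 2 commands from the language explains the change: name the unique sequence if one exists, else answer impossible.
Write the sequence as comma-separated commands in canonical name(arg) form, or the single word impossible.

key: position moved to (8,2) AND the heading swung to E — translation plus rotation needed
begin: x=8 y=4 heading=S
step 1 (move(2)): x=8 y=2 heading=S
step 2 (face(E)): x=8 y=2 heading=E
no other 2-command option fits: unique.

move(2), face(E)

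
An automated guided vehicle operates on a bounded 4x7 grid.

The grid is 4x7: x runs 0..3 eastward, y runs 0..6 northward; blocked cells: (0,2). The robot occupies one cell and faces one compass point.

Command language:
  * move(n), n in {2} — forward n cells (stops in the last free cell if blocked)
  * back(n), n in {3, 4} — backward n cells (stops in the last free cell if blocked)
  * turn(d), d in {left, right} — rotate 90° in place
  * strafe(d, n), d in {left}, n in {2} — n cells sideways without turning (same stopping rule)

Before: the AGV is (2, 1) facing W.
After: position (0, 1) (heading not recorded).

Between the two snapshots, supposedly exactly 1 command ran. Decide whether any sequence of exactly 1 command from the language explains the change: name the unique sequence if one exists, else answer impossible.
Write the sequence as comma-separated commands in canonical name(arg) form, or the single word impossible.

start: (2, 1) facing W
step 1 (move(2)): (0, 1) facing W
no rival 1-sequence matches.

move(2)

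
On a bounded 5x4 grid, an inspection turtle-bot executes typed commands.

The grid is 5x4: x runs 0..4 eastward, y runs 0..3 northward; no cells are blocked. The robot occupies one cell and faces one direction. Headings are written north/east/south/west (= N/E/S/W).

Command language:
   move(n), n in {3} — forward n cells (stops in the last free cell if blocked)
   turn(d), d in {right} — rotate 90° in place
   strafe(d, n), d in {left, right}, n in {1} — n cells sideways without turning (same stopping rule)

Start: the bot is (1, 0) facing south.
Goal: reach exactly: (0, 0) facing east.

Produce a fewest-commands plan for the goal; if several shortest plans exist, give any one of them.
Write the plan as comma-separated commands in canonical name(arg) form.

begin: (1, 0) facing south
1. strafe(right, 1) → (0, 0) facing south
2. turn(right) → (0, 0) facing west
3. turn(right) → (0, 0) facing north
4. turn(right) → (0, 0) facing east
shorter routes all fall short; 4 is best.

strafe(right, 1), turn(right), turn(right), turn(right)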